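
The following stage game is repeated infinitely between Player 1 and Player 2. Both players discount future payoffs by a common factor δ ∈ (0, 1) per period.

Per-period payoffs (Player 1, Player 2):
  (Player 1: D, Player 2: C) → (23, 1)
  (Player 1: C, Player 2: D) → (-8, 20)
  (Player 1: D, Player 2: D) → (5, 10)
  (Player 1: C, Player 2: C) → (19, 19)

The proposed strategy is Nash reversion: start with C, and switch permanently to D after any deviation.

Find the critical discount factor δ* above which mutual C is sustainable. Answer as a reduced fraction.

Player 1's threshold: (23−19)/(23−5) = 2/9.
Player 2's threshold: (20−19)/(20−10) = 1/10.
2/9 > 1/10, so Player 1 binds and δ* = 2/9.

2/9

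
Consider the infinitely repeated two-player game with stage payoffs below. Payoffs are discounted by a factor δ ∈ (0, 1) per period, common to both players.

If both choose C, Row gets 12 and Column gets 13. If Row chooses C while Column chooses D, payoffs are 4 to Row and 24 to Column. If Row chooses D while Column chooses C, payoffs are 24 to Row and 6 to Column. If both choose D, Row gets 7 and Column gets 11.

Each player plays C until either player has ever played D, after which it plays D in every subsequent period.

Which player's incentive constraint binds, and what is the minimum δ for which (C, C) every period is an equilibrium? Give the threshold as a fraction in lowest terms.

Column; δ ≥ 11/13

Row's threshold: (24−12)/(24−7) = 12/17.
Column's threshold: (24−13)/(24−11) = 11/13.
12/17 < 11/13, so Column binds and δ* = 11/13.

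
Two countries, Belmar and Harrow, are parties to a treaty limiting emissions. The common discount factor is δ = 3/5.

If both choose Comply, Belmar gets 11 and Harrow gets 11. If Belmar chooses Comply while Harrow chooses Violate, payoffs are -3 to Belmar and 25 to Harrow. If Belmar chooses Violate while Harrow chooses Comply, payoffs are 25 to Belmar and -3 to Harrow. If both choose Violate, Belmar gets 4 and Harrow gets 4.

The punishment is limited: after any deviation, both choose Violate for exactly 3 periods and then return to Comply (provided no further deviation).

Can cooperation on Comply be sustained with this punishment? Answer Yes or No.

No

IC: δ+…+δ^3 ≥ (25−11)/(11−4) = 2.
At δ = 3/5: partial sum = 1.1760 < 2.0000. Cooperation not sustainable.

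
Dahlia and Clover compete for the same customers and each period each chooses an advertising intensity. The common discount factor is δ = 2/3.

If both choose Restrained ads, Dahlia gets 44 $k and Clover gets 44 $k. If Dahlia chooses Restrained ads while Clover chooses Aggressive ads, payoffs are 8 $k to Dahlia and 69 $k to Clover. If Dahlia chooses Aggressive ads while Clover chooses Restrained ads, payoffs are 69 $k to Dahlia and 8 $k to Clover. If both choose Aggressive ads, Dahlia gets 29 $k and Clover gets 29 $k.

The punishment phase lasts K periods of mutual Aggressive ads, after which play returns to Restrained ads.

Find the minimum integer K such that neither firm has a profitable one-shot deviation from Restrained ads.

5

IC: δ(1−δ^K)/(1−δ) ≥ (69−44)/(44−29) = 5/3.
With δ = 2/3: need 1 − δ^K ≥ 5/3·(1−2/3)/(2/3), i.e. δ^K ≤ 0.1667.
Since (2/3)^4 = 0.1975 and (2/3)^5 = 0.1317, the smallest such K is 5.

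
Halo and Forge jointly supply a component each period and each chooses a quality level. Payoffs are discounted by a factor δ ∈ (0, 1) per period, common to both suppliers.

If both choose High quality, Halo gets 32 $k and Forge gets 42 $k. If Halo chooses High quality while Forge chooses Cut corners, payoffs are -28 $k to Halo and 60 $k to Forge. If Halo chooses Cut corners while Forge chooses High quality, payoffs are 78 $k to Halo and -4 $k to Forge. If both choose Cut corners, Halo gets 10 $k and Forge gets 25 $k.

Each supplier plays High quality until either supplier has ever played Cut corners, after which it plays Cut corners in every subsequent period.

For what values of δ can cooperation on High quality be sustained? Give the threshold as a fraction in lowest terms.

For Halo: deviation gain 78−32 = 46, per-period punishment loss 32−10 = 22. IC gives δ ≥ 46/68 = 23/34.
For Forge: gain 18, loss 17 per period, so δ ≥ 18/35.
The tighter constraint is Halo's, so cooperation needs δ ≥ 23/34.

23/34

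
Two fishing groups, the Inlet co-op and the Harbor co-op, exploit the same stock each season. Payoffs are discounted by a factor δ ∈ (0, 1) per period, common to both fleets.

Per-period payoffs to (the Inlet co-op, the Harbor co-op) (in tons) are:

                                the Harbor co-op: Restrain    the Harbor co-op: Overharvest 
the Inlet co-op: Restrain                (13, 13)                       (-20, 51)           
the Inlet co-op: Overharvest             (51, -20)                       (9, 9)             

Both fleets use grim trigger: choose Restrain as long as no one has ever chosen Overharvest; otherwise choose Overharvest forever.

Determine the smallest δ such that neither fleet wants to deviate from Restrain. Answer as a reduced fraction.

19/21

One-period gain from deviating is 51 − 13 = 38. The loss is 13 − 9 = 4 in every subsequent period, with present value 4·δ/(1−δ).
Deviation is unprofitable when 4·δ/(1−δ) ≥ 38, i.e. δ/(1−δ) ≥ 19/2.
Equivalently δ ≥ 38/(38+4) = 19/21.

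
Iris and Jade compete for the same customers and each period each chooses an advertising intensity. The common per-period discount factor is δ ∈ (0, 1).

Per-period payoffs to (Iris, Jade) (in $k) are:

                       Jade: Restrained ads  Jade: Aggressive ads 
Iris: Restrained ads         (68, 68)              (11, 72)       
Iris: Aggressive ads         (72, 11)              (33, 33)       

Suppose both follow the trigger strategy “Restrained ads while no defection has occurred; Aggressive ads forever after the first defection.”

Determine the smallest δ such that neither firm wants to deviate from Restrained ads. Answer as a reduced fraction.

4/39

68/(1−δ) ≥ 72 + 33δ/(1−δ)
68 ≥ 72 − 39δ
δ ≥ 4/39.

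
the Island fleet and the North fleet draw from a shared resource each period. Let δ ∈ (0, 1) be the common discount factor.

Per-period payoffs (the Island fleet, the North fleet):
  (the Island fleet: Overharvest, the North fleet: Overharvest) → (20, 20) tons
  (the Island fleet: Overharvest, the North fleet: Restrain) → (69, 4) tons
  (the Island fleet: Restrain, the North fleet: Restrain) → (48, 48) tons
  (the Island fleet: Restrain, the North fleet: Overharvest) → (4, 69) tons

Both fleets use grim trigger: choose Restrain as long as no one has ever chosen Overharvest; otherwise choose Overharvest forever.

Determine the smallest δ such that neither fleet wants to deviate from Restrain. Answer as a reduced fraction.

Cooperation forever yields 48 each period: 48/(1−δ).
Deviating yields 69 once, then 20 forever: 69 + 20δ/(1−δ).
No profitable deviation requires 48/(1−δ) ≥ 69 + 20δ/(1−δ).
Multiplying by (1−δ): 48 ≥ 69(1−δ) + 20δ = 69 − 49δ.
So 49δ ≥ 21, i.e. δ ≥ 21/49 = 3/7.

3/7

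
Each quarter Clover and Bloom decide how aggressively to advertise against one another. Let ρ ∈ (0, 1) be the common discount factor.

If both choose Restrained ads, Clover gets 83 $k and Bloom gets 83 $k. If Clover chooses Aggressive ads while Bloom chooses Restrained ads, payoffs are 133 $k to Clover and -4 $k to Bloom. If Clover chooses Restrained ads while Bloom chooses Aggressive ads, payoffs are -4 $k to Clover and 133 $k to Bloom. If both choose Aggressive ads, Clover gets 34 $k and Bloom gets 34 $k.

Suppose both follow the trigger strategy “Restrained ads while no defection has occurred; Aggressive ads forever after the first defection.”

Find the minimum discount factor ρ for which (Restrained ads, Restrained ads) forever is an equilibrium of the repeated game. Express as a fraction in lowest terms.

50/99

83/(1−ρ) ≥ 133 + 34ρ/(1−ρ)
83 ≥ 133 − 99ρ
ρ ≥ 50/99.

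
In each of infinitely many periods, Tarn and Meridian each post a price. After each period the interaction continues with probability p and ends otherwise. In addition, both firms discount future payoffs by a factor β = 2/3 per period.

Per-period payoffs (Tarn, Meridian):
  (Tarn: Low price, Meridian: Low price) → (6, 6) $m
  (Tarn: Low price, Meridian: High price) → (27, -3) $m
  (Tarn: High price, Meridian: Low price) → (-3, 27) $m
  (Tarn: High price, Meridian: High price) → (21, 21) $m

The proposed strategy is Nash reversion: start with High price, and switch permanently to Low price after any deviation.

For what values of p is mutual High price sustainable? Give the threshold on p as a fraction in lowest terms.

With continuation probability p and discount β, the effective per-period discount factor is βp.
Grim-trigger IC: βp ≥ (27−21)/(27−6) = 2/7.
So p ≥ (2/7)/(2/3) = 3/7.

3/7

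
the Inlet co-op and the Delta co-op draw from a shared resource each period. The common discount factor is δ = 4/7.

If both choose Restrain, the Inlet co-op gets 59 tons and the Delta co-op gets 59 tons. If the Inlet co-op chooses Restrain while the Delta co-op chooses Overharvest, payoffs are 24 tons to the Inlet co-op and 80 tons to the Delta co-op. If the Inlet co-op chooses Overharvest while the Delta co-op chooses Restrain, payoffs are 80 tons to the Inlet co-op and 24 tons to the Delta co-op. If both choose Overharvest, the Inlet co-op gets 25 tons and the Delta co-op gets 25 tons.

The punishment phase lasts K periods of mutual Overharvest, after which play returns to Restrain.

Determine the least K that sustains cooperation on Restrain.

2

No profitable deviation requires (59−25)(δ+…+δ^K) ≥ 80−59, i.e. δ+…+δ^K ≥ 21/34 ≈ 0.6176.
With δ = 4/7, the partial sums are K=1: 0.5714, K=2: 0.8980.
K = 2 is the first length at which the sum reaches 0.6176.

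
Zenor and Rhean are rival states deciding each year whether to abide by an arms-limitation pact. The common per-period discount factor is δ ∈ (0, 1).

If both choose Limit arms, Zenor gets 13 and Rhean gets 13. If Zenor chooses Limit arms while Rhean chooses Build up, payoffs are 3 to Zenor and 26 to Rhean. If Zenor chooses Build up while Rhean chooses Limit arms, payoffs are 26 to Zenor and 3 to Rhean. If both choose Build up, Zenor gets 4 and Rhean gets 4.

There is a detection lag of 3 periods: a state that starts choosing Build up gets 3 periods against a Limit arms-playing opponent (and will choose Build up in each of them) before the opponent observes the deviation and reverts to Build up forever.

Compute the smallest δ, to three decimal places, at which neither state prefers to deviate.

0.839

The best deviation is to choose Build up for all 3 undetected periods, earning 26 each, then 4 forever once detected.
Deviation value: 26(1−δ^3)/(1−δ) + 4δ^3/(1−δ); cooperation value: 13/(1−δ).
IC: 13 ≥ 26(1−δ^3) + 4δ^3 = 26 − 22δ^3.
So δ^3 ≥ 13/22, giving δ ≥ (13/22)^(1/3) ≈ 0.839.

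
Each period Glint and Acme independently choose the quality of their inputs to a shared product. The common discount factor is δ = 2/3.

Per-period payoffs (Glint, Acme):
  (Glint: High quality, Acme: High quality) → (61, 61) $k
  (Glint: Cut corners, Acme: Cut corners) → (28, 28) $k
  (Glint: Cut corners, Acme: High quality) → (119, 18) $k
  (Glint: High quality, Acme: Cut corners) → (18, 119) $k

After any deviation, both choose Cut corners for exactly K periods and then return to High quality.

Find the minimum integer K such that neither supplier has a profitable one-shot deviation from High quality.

6

No profitable deviation requires (61−28)(δ+…+δ^K) ≥ 119−61, i.e. δ+…+δ^K ≥ 58/33 ≈ 1.7576.
With δ = 2/3, the partial sums are K=1: 0.6667, K=2: 1.1111, K=3: 1.4074, K=4: 1.6049, K=5: 1.7366, K=6: 1.8244.
K = 6 is the first length at which the sum reaches 1.7576.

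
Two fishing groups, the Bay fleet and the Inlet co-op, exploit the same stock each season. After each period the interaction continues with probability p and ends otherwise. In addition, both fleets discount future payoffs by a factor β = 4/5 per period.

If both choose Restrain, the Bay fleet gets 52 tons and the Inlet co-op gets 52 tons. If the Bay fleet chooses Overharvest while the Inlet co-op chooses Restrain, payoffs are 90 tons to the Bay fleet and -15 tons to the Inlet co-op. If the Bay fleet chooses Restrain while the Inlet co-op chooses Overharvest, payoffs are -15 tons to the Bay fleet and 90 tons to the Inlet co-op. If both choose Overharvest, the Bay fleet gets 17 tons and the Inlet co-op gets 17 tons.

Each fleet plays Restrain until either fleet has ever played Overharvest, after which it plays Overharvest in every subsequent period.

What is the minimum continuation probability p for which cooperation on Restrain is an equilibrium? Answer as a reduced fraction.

95/146

With continuation probability p and discount β, the effective per-period discount factor is βp.
Grim-trigger IC: βp ≥ (90−52)/(90−17) = 38/73.
So p ≥ (38/73)/(4/5) = 95/146.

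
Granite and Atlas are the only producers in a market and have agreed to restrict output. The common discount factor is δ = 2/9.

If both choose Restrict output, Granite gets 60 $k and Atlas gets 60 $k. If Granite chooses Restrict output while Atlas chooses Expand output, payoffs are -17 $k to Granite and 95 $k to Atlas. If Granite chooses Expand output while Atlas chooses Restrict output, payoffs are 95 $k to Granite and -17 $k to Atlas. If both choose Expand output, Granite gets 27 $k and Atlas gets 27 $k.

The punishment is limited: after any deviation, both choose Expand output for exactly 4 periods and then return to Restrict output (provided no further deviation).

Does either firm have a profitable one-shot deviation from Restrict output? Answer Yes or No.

Comparing payoff streams over the 5 periods until play realigns: cooperate → 60(1+δ+…+δ^4); deviate → 95 + 27(δ+…+δ^4).
Cooperation is sustained iff (60−27)(δ+…+δ^4) ≥ 95−60.
δ+…+δ^4 = 2/9·(1−(2/9)^4)/(1−2/9) = 0.2850, and (95−60)/(60−27) = 1.0606.
0.2850 < 1.0606, so cooperation is not sustainable.

Yes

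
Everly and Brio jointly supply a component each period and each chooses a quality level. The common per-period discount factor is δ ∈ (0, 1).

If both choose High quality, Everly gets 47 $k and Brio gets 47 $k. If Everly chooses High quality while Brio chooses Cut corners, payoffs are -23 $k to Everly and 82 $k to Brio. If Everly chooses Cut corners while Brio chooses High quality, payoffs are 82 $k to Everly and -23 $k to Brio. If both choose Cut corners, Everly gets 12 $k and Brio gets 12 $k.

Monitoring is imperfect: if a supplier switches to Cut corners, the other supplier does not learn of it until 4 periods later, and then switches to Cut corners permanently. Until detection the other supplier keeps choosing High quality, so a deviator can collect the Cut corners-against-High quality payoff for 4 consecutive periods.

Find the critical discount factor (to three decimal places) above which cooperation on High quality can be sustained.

0.841

Deviating for the 4 undetected periods gains 82−47 = 35 per period over cooperation, then loses 47−12 = 35 per period forever once punishment starts.
Gain: 35(1 + δ + … + δ^3); loss: 35·δ^4/(1−δ).
No profitable deviation ⇔ 35(1−δ^4) ≤ 35·δ^4, i.e. δ^4 ≥ 35/(35+35) = 1/2.
Hence δ ≥ (1/2)^(1/4) ≈ 0.841.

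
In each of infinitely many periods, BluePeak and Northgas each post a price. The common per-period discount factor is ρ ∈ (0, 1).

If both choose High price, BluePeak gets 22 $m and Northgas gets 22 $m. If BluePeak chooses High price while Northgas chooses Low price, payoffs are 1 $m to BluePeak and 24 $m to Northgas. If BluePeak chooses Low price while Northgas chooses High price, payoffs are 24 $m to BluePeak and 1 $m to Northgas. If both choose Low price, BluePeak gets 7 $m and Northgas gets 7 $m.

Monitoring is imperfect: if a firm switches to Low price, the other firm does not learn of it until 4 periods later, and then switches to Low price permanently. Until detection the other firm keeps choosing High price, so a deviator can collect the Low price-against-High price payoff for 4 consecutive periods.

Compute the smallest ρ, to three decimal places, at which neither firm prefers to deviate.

A deviator earns 24 for 4 periods, then 7 forever; cooperating earns 22 forever. Multiplying the IC by (1−ρ):
22 ≥ 24(1−ρ^4) + 7ρ^4, so 17·ρ^4 ≥ 2 and ρ^4 ≥ 2/17.
ρ ≥ (2/17)^(1/4) ≈ 0.586.

0.586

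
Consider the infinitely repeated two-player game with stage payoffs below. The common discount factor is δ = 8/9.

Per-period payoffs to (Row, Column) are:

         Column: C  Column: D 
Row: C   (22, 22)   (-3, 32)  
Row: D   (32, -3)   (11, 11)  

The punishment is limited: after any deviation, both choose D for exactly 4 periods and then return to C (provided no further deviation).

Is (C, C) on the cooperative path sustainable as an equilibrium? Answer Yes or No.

Yes

A one-shot deviation gives 32 now, then 11 for 4 periods, then back to 22.
Gain from deviating: (32−22) today; loss: (22−11) in each of the next 4 periods.
No-deviation condition: (22−11)(δ+…+δ^4) ≥ 32−22, i.e. δ+…+δ^4 ≥ 10/11.
At δ = 8/9: δ+…+δ^4 = 3.0056 ≥ 0.9091.
So cooperation is sustainable.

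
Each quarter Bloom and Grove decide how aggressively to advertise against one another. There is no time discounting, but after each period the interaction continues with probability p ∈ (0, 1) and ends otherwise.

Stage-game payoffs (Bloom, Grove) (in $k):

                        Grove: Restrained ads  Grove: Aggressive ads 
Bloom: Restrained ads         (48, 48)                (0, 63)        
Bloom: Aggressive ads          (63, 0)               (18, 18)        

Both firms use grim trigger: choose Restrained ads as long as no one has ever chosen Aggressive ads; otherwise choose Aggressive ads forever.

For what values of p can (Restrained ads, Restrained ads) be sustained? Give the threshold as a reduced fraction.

Expected cooperation value is 48 + p·48 + p²·48 + … = 48/(1−p); deviation gives 63 + p·18/(1−p).
48 ≥ 63(1−p) + 18p ⇒ 45p ≥ 15 ⇒ p ≥ 15/45 = 1/3.

1/3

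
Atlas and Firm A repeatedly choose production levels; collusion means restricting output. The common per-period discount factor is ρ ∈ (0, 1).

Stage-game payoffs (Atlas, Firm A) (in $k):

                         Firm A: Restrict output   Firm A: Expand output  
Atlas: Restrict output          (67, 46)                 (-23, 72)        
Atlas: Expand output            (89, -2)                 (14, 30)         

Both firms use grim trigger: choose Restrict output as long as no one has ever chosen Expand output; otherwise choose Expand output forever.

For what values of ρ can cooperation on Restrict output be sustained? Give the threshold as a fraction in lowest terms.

13/21

Atlas: cooperation gives 67 each period; deviation gives 89 once then 14 forever.
  67/(1−ρ) ≥ 89 + 14ρ/(1−ρ) ⇒ ρ ≥ 22/75.
Firm A: cooperation gives 46 each period; deviation gives 72 once then 30 forever.
  ρ ≥ 26/42 = 13/21.
Both must hold, so the binding constraint is Firm A's: ρ ≥ 13/21.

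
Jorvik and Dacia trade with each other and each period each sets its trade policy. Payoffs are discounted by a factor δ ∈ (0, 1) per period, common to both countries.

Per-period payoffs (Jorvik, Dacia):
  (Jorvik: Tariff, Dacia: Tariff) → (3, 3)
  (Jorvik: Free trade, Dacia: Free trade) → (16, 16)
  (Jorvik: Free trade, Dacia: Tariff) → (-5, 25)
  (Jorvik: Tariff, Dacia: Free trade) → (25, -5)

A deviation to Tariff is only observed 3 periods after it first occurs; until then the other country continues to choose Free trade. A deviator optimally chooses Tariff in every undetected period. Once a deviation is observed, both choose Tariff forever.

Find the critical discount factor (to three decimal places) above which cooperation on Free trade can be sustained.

0.742

The best deviation is to choose Tariff for all 3 undetected periods, earning 25 each, then 3 forever once detected.
Deviation value: 25(1−δ^3)/(1−δ) + 3δ^3/(1−δ); cooperation value: 16/(1−δ).
IC: 16 ≥ 25(1−δ^3) + 3δ^3 = 25 − 22δ^3.
So δ^3 ≥ 9/22, giving δ ≥ (9/22)^(1/3) ≈ 0.742.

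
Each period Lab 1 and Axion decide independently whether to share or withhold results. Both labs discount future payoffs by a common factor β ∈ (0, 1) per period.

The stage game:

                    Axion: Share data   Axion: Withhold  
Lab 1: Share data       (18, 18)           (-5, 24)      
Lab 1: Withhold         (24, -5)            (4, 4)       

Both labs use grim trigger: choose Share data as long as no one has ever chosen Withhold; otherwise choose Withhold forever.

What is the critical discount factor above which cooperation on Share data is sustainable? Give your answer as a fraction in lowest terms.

3/10

Under grim trigger the critical discount factor is (T−C)/(T−P) with T = 24, C = 18, P = 4.
β* = (24−18)/(24−4) = 6/20 = 3/10.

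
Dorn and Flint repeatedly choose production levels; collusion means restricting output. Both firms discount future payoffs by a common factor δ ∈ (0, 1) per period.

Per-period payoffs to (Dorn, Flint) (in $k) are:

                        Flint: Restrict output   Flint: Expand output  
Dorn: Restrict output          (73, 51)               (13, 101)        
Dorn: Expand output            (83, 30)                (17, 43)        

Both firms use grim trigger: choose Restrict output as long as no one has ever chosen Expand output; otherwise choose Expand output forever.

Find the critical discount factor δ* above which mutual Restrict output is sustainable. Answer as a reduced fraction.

For Dorn: deviation gain 83−73 = 10, per-period punishment loss 73−17 = 56. IC gives δ ≥ 10/66 = 5/33.
For Flint: gain 50, loss 8 per period, so δ ≥ 50/58 = 25/29.
The tighter constraint is Flint's, so cooperation needs δ ≥ 25/29.

25/29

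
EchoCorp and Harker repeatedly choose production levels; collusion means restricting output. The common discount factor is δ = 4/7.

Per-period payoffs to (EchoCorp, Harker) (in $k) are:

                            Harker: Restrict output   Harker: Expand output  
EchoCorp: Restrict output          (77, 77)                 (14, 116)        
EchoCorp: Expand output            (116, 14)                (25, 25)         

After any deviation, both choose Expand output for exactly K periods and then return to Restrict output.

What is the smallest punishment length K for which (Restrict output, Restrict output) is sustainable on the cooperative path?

2

No profitable deviation requires (77−25)(δ+…+δ^K) ≥ 116−77, i.e. δ+…+δ^K ≥ 3/4 ≈ 0.7500.
With δ = 4/7, the partial sums are K=1: 0.5714, K=2: 0.8980.
K = 2 is the first length at which the sum reaches 0.7500.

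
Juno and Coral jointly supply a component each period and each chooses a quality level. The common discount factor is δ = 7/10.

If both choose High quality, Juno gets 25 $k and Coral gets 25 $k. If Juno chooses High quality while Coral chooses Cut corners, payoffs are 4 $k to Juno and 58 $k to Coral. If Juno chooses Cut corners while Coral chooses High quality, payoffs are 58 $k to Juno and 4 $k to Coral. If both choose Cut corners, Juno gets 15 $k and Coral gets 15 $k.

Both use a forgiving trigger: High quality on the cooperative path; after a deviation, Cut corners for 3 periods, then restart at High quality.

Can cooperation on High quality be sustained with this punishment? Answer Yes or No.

No

IC: δ+…+δ^3 ≥ (58−25)/(25−15) = 33/10.
At δ = 7/10: partial sum = 1.5330 < 3.3000. Cooperation not sustainable.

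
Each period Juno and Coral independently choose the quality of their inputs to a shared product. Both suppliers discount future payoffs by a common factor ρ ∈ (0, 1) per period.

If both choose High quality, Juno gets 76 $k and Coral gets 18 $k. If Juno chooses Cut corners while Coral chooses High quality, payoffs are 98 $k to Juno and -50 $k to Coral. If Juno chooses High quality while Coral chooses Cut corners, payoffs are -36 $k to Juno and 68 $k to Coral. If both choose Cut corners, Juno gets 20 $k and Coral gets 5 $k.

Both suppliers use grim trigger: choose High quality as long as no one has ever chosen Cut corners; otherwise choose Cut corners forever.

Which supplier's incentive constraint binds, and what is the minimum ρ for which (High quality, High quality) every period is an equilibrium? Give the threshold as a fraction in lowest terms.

For Juno: deviation gain 98−76 = 22, per-period punishment loss 76−20 = 56. IC gives ρ ≥ 22/78 = 11/39.
For Coral: gain 50, loss 13 per period, so ρ ≥ 50/63.
The tighter constraint is Coral's, so cooperation needs ρ ≥ 50/63.

Coral; ρ ≥ 50/63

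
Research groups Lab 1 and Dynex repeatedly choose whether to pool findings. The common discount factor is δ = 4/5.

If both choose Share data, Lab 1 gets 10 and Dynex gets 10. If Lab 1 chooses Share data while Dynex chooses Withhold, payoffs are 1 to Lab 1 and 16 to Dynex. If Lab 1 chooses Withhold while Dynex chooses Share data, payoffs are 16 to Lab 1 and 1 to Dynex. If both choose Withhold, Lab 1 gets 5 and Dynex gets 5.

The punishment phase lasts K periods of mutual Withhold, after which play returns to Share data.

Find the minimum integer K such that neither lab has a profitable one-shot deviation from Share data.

2

No profitable deviation requires (10−5)(δ+…+δ^K) ≥ 16−10, i.e. δ+…+δ^K ≥ 6/5 ≈ 1.2000.
With δ = 4/5, the partial sums are K=1: 0.8000, K=2: 1.4400.
K = 2 is the first length at which the sum reaches 1.2000.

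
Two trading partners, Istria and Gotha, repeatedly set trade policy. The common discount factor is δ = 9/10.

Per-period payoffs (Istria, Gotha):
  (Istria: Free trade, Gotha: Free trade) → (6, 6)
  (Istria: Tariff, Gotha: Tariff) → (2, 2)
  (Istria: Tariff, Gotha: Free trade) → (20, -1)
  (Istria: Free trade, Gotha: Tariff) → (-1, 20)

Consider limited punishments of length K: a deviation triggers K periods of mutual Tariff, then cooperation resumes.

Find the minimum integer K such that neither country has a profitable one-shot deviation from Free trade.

No profitable deviation requires (6−2)(δ+…+δ^K) ≥ 20−6, i.e. δ+…+δ^K ≥ 7/2 ≈ 3.5000.
With δ = 9/10, the partial sums are K=1: 0.9000, K=2: 1.7100, K=3: 2.4390, K=4: 3.0951, K=5: 3.6856.
K = 5 is the first length at which the sum reaches 3.5000.

5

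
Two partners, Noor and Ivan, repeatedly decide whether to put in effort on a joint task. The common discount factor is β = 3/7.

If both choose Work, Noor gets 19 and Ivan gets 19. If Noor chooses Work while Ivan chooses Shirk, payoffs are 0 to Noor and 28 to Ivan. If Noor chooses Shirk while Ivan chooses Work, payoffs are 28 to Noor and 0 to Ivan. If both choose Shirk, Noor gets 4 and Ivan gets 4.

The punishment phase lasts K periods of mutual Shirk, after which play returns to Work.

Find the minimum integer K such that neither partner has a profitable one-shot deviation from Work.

2

No profitable deviation requires (19−4)(β+…+β^K) ≥ 28−19, i.e. β+…+β^K ≥ 3/5 ≈ 0.6000.
With β = 3/7, the partial sums are K=1: 0.4286, K=2: 0.6122.
K = 2 is the first length at which the sum reaches 0.6000.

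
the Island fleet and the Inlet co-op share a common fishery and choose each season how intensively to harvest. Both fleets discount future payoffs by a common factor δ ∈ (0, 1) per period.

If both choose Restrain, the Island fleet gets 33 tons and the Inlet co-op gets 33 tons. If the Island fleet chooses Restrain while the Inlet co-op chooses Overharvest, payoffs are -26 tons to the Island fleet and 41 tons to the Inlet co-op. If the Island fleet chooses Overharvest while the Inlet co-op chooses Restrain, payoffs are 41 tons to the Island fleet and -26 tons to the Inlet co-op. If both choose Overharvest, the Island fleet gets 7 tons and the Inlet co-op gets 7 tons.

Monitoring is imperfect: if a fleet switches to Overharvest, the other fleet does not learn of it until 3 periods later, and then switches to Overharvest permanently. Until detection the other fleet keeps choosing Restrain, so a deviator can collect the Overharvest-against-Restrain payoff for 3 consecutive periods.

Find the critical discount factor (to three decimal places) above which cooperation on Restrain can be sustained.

The best deviation is to choose Overharvest for all 3 undetected periods, earning 41 each, then 7 forever once detected.
Deviation value: 41(1−δ^3)/(1−δ) + 7δ^3/(1−δ); cooperation value: 33/(1−δ).
IC: 33 ≥ 41(1−δ^3) + 7δ^3 = 41 − 34δ^3.
So δ^3 ≥ 8/34 = 4/17, giving δ ≥ (4/17)^(1/3) ≈ 0.617.

0.617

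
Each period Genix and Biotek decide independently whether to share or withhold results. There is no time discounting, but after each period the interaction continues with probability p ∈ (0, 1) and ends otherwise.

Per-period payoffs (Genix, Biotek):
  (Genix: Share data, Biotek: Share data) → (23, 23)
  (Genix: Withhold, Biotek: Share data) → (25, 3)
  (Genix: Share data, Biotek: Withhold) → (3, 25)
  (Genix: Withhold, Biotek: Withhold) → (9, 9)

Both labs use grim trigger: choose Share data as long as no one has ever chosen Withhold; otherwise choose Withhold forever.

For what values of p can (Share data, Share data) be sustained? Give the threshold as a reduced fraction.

1/8

With no time discounting, the continuation probability p plays the role of the discount factor.
Grim-trigger IC: 23/(1−p) ≥ 25 + 9p/(1−p) ⇒ p ≥ (25−23)/(25−9) = 1/8.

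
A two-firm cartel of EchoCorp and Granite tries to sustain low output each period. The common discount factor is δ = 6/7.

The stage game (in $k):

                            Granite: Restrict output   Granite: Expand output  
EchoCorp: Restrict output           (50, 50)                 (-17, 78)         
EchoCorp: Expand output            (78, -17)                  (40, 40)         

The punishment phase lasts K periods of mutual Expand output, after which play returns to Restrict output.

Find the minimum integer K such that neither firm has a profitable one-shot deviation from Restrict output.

5

IC: δ(1−δ^K)/(1−δ) ≥ (78−50)/(50−40) = 14/5.
With δ = 6/7: need 1 − δ^K ≥ 14/5·(1−6/7)/(6/7), i.e. δ^K ≤ 0.5333.
Since (6/7)^4 = 0.5398 and (6/7)^5 = 0.4627, the smallest such K is 5.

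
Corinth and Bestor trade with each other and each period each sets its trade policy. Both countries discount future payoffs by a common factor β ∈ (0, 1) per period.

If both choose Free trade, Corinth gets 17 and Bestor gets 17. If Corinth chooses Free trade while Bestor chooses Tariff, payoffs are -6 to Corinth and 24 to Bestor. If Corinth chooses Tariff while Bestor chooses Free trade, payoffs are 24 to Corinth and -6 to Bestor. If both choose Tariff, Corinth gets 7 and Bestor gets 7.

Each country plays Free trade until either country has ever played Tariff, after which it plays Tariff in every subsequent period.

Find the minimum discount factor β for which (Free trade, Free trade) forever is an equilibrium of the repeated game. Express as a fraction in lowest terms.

One-period gain from deviating is 24 − 17 = 7. The loss is 17 − 7 = 10 in every subsequent period, with present value 10·β/(1−β).
Deviation is unprofitable when 10·β/(1−β) ≥ 7, i.e. β/(1−β) ≥ 7/10.
Equivalently β ≥ 7/(7+10) = 7/17.

7/17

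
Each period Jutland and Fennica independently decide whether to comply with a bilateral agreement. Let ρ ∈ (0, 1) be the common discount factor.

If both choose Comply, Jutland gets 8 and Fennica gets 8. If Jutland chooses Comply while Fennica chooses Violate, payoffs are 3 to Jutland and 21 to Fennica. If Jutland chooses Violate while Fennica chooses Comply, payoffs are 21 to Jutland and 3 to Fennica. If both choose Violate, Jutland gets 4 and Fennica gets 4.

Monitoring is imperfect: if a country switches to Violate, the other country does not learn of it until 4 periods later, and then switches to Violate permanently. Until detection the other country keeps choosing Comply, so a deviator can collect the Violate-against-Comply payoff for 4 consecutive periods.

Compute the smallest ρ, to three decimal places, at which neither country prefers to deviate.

0.935

Deviating for the 4 undetected periods gains 21−8 = 13 per period over cooperation, then loses 8−4 = 4 per period forever once punishment starts.
Gain: 13(1 + ρ + … + ρ^3); loss: 4·ρ^4/(1−ρ).
No profitable deviation ⇔ 13(1−ρ^4) ≤ 4·ρ^4, i.e. ρ^4 ≥ 13/(13+4) = 13/17.
Hence ρ ≥ (13/17)^(1/4) ≈ 0.935.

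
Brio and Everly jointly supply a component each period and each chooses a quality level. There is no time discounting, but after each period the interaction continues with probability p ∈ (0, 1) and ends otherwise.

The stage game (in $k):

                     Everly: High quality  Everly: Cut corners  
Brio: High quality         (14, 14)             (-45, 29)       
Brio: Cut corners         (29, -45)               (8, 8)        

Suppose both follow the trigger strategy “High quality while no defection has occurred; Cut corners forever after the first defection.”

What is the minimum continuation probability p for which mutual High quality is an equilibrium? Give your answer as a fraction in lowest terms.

5/7

Expected cooperation value is 14 + p·14 + p²·14 + … = 14/(1−p); deviation gives 29 + p·8/(1−p).
14 ≥ 29(1−p) + 8p ⇒ 21p ≥ 15 ⇒ p ≥ 15/21 = 5/7.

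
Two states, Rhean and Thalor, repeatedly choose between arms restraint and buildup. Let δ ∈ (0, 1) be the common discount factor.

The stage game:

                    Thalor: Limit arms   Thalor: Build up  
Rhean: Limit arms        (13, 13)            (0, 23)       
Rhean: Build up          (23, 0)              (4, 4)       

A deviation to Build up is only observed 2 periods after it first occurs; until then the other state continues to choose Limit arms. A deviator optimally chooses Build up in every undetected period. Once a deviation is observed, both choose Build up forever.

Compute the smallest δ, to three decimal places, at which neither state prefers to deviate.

A deviator earns 23 for 2 periods, then 4 forever; cooperating earns 13 forever. Multiplying the IC by (1−δ):
13 ≥ 23(1−δ^2) + 4δ^2, so 19·δ^2 ≥ 10 and δ^2 ≥ 10/19.
δ ≥ (10/19)^(1/2) ≈ 0.725.

0.725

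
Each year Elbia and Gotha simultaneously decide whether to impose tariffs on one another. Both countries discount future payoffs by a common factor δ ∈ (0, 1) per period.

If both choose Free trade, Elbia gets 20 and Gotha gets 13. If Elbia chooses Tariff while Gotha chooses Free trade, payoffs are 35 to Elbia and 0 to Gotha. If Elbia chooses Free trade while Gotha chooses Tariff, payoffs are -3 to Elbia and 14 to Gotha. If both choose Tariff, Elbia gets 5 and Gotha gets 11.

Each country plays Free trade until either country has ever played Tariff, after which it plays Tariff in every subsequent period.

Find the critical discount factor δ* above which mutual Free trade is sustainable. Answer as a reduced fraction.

Elbia's threshold: (35−20)/(35−5) = 1/2.
Gotha's threshold: (14−13)/(14−11) = 1/3.
1/2 > 1/3, so Elbia binds and δ* = 1/2.

1/2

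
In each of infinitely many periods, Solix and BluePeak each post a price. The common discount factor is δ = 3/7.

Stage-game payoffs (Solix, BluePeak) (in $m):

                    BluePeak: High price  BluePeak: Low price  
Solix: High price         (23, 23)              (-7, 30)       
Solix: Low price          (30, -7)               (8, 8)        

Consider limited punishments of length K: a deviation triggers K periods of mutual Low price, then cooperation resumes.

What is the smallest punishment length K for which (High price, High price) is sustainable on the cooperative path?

Need Σ_{k=1}^{K} δ^k ≥ (30−23)/(23−8) = 0.4667 at δ = 3/7.
At K = 1 the sum is 0.4286 < 0.4667; at K = 2 it is 0.6122 ≥ 0.4667.
So the minimum punishment length is K = 2.

2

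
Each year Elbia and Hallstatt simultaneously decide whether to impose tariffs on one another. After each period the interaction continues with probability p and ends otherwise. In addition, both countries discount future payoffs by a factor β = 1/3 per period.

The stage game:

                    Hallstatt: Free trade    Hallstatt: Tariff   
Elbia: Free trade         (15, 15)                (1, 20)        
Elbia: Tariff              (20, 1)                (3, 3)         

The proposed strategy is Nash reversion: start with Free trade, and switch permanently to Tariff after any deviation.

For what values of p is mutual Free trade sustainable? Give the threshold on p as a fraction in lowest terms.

With continuation probability p and discount β, the effective per-period discount factor is βp.
Grim-trigger IC: βp ≥ (20−15)/(20−3) = 5/17.
So p ≥ (5/17)/(1/3) = 15/17.

15/17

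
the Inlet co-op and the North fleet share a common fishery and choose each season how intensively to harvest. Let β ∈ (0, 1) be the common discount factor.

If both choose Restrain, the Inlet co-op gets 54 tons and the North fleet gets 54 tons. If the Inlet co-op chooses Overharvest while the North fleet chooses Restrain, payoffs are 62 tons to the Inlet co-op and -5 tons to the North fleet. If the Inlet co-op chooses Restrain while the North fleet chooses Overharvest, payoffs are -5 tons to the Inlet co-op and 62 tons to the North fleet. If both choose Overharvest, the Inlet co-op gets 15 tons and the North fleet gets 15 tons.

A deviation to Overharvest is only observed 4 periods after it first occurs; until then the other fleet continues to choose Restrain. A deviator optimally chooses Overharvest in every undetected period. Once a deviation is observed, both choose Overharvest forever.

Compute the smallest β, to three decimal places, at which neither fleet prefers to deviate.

The best deviation is to choose Overharvest for all 4 undetected periods, earning 62 each, then 15 forever once detected.
Deviation value: 62(1−β^4)/(1−β) + 15β^4/(1−β); cooperation value: 54/(1−β).
IC: 54 ≥ 62(1−β^4) + 15β^4 = 62 − 47β^4.
So β^4 ≥ 8/47, giving β ≥ (8/47)^(1/4) ≈ 0.642.

0.642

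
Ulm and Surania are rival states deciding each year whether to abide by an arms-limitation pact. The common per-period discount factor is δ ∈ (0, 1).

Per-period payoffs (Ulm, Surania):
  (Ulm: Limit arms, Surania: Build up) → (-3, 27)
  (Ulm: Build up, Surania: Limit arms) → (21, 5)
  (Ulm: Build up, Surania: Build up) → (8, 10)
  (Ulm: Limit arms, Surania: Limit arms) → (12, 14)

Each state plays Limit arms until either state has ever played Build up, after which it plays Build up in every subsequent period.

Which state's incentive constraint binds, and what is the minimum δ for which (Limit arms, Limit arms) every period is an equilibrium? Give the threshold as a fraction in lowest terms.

Ulm: cooperation gives 12 each period; deviation gives 21 once then 8 forever.
  12/(1−δ) ≥ 21 + 8δ/(1−δ) ⇒ δ ≥ 9/13.
Surania: cooperation gives 14 each period; deviation gives 27 once then 10 forever.
  δ ≥ 13/17.
Both must hold, so the binding constraint is Surania's: δ ≥ 13/17.

Surania; δ ≥ 13/17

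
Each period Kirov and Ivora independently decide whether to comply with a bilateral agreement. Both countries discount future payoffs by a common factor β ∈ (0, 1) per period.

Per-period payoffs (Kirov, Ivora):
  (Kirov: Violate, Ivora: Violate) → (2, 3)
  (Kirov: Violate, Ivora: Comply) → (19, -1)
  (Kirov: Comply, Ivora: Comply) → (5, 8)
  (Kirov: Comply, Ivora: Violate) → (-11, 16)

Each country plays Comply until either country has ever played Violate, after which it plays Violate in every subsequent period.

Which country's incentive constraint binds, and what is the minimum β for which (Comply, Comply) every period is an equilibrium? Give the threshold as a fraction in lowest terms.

Kirov; β ≥ 14/17

For Kirov: deviation gain 19−5 = 14, per-period punishment loss 5−2 = 3. IC gives β ≥ 14/17.
For Ivora: gain 8, loss 5 per period, so β ≥ 8/13.
The tighter constraint is Kirov's, so cooperation needs β ≥ 14/17.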